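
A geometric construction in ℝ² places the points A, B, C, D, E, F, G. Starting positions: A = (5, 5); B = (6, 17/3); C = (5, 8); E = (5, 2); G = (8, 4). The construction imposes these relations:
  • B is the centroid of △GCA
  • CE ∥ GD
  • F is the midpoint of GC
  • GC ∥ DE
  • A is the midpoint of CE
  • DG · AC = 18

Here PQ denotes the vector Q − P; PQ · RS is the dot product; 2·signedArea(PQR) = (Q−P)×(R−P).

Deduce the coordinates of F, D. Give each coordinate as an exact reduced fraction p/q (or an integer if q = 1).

1. F_x = 13/2  [F is the midpoint of GC]
2. F_y = 6  [F is the midpoint of GC]
   → F = (13/2, 6)
3. D_x = 8  [GC ∥ DE ∩ CE ∥ GD]
4. D_y = -2  [GC ∥ DE ∩ CE ∥ GD]
   → D = (8, -2)

D = (8, -2)
F = (13/2, 6)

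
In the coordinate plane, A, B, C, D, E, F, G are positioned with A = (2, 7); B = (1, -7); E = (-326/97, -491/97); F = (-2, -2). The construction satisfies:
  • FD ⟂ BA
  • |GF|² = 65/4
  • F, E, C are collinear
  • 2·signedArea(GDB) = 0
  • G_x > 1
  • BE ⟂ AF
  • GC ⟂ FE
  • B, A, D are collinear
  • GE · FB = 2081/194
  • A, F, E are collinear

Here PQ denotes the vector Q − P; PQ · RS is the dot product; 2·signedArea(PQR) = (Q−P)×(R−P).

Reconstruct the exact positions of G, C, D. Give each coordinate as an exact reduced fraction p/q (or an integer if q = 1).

1. G_x = 3/2  [line -3·x + 5·y + 9/2 = 0 ∩ |GF|² = 65/4]
2. G_y = 0  [line -3·x + 5·y + 9/2 = 0 ∩ |GF|² = 65/4]
   → G = (3/2, 0)
3. C_x = -66/97  [F, E, C are collinear ∩ GC ⟂ FE]
4. C_y = 94/97  [F, E, C are collinear ∩ GC ⟂ FE]
   → C = (-66/97, 94/97)
5. D_x = 264/197  [2·signedArea(GDB) = 0 ∩ FD ⟂ BA]
6. D_y = -441/197  [2·signedArea(GDB) = 0 ∩ FD ⟂ BA]
   → D = (264/197, -441/197)

C = (-66/97, 94/97)
D = (264/197, -441/197)
G = (3/2, 0)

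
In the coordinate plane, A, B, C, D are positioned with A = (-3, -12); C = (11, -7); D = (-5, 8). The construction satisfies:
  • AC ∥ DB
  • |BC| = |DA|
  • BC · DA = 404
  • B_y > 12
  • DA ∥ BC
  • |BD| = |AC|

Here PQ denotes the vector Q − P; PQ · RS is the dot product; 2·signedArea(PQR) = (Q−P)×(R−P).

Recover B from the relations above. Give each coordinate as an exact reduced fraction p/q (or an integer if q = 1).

B = (9, 13)

1. B_x = 9  [DA ∥ BC ∩ AC ∥ DB]
2. B_y = 13  [DA ∥ BC ∩ AC ∥ DB]
   → B = (9, 13)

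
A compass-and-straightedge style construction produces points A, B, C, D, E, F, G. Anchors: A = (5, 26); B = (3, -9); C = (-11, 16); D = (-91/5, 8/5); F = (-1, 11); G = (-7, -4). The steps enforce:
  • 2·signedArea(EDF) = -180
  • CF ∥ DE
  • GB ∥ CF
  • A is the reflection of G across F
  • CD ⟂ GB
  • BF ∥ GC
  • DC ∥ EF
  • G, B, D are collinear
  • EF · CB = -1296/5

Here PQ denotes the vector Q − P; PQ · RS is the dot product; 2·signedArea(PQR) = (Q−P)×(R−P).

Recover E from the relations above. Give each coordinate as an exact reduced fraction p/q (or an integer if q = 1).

E = (-41/5, -17/5)

1. E_x = -41/5  [DC ∥ EF ∩ CF ∥ DE]
2. E_y = -17/5  [DC ∥ EF ∩ CF ∥ DE]
   → E = (-41/5, -17/5)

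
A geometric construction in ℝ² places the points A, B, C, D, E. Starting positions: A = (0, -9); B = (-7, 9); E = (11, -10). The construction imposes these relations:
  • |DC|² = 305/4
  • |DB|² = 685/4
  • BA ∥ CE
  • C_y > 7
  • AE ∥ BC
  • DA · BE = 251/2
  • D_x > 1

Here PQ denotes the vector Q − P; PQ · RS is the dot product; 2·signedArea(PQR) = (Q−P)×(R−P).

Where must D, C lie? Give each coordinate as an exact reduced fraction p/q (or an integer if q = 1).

1. D_x = 2  [line -18·x + 19·y + 91/2 = 0 ∩ |DB|² = 685/4]
2. D_y = -1/2  [line -18·x + 19·y + 91/2 = 0 ∩ |DB|² = 685/4]
   → D = (2, -1/2)
3. C_x = 4  [BA ∥ CE ∩ AE ∥ BC]
4. C_y = 8  [BA ∥ CE ∩ AE ∥ BC]
   → C = (4, 8)

C = (4, 8)
D = (2, -1/2)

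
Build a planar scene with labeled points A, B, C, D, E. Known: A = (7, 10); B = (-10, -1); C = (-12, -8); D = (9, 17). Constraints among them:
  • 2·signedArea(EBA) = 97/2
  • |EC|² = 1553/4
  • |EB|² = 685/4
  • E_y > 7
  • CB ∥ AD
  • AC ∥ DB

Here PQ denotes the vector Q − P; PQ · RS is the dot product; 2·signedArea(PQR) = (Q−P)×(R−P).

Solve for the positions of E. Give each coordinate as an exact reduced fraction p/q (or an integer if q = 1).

1. E_x = -1/2  [line -11·x + 17·y + -283/2 = 0 ∩ |EC|² = 1553/4]
2. E_y = 8  [line -11·x + 17·y + -283/2 = 0 ∩ |EC|² = 1553/4]
   → E = (-1/2, 8)

E = (-1/2, 8)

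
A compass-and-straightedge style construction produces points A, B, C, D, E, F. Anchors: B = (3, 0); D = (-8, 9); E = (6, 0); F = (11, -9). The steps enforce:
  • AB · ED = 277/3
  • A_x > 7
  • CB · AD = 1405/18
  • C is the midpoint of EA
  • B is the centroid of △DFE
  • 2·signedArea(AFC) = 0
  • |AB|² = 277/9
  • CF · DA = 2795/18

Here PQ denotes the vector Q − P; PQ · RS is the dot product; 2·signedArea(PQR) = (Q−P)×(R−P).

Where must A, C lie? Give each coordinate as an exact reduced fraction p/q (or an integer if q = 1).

1. A_x = 23/3  [line 14·x + -9·y + -403/3 = 0 ∩ |AB|² = 277/9]
2. A_y = -3  [line 14·x + -9·y + -403/3 = 0 ∩ |AB|² = 277/9]
   → A = (23/3, -3)
3. C_x = 41/6  [2·signedArea(AFC) = 0 ∩ C is the midpoint of EA]
4. C_y = -3/2  [2·signedArea(AFC) = 0 ∩ C is the midpoint of EA]
   → C = (41/6, -3/2)

A = (23/3, -3)
C = (41/6, -3/2)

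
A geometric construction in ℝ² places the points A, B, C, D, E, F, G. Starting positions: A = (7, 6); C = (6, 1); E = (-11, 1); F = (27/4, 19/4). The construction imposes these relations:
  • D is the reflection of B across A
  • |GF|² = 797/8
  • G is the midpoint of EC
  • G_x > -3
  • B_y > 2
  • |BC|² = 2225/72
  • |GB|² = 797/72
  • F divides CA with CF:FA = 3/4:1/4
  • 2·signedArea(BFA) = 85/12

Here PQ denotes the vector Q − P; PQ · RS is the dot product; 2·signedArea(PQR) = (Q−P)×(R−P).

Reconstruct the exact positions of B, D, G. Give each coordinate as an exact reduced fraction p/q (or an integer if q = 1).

B = (7/12, 9/4)
D = (161/12, 39/4)
G = (-5/2, 1)

1. B_x = 7/12  [line -5/4·x + 1/4·y + 1/6 = 0 ∩ |BC|² = 2225/72]
2. B_y = 9/4  [line -5/4·x + 1/4·y + 1/6 = 0 ∩ |BC|² = 2225/72]
   → B = (7/12, 9/4)
3. D_x = 161/12  [D is the reflection of B across A]
4. D_y = 39/4  [D is the reflection of B across A]
   → D = (161/12, 39/4)
5. G_x = -5/2  [G is the midpoint of EC]
6. G_y = 1  [G is the midpoint of EC]
   → G = (-5/2, 1)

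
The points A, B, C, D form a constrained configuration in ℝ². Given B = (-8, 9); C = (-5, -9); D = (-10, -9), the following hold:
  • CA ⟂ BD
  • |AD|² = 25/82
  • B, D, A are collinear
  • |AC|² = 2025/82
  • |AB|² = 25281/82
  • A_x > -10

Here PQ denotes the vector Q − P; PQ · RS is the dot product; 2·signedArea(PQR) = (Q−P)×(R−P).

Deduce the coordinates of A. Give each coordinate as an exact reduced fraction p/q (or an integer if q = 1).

1. A_x = -815/82  [B, D, A are collinear ∩ CA ⟂ BD]
2. A_y = -693/82  [B, D, A are collinear ∩ CA ⟂ BD]
   → A = (-815/82, -693/82)

A = (-815/82, -693/82)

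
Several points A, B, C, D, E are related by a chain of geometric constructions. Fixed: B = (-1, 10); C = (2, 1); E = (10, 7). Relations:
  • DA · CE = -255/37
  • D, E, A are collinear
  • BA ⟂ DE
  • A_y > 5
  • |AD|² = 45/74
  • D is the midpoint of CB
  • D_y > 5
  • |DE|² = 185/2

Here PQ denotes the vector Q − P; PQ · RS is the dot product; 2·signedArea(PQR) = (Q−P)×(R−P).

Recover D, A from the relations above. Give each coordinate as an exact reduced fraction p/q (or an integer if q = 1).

1. D_x = 1/2  [D is the midpoint of CB]
2. D_y = 11/2  [D is the midpoint of CB]
   → D = (1/2, 11/2)
3. A_x = -10/37  [D, E, A are collinear ∩ BA ⟂ DE]
4. A_y = 199/37  [D, E, A are collinear ∩ BA ⟂ DE]
   → A = (-10/37, 199/37)

A = (-10/37, 199/37)
D = (1/2, 11/2)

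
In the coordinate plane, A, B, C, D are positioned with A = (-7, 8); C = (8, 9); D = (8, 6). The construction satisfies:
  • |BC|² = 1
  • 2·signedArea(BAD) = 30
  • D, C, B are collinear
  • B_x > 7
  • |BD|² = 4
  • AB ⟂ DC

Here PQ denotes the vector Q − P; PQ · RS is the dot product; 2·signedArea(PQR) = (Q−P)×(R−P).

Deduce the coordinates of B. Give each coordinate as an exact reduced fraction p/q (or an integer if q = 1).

1. B_x = 8  [D, C, B are collinear ∩ AB ⟂ DC]
2. B_y = 8  [D, C, B are collinear ∩ AB ⟂ DC]
   → B = (8, 8)

B = (8, 8)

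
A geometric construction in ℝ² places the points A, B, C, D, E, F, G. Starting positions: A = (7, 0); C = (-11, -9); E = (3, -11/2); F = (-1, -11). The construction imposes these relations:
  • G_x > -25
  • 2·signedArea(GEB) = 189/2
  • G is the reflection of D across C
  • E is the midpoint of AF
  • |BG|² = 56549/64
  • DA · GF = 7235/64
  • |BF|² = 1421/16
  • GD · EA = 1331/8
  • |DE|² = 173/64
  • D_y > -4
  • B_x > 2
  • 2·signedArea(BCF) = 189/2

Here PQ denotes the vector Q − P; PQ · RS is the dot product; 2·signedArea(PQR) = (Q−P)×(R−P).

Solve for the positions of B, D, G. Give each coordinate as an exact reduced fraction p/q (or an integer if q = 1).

B = (5/2, -9/4)
D = (11/4, -31/8)
G = (-99/4, -113/8)

1. B_x = 5/2  [line 2·x + 10·y + 35/2 = 0 ∩ |BF|² = 1421/16]
2. B_y = -9/4  [line 2·x + 10·y + 35/2 = 0 ∩ |BF|² = 1421/16]
   → B = (5/2, -9/4)
3. G_x = -99/4  [line -13/4·x + -1/2·y + -175/2 = 0 ∩ |BG|² = 56549/64]
4. G_y = -113/8  [line -13/4·x + -1/2·y + -175/2 = 0 ∩ |BG|² = 56549/64]
   → G = (-99/4, -113/8)
5. D_x = 11/4  [DA · GF = 7235/64 ∩ G is the reflection of D across C]
6. D_y = -31/8  [DA · GF = 7235/64 ∩ G is the reflection of D across C]
   → D = (11/4, -31/8)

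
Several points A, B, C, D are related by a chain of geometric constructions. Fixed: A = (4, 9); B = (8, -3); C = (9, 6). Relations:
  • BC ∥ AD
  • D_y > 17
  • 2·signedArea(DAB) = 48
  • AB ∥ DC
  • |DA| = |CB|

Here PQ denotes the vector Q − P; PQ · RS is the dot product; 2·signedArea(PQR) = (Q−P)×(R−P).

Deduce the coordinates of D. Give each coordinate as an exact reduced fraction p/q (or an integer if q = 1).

1. D_x = 5  [AB ∥ DC ∩ BC ∥ AD]
2. D_y = 18  [AB ∥ DC ∩ BC ∥ AD]
   → D = (5, 18)

D = (5, 18)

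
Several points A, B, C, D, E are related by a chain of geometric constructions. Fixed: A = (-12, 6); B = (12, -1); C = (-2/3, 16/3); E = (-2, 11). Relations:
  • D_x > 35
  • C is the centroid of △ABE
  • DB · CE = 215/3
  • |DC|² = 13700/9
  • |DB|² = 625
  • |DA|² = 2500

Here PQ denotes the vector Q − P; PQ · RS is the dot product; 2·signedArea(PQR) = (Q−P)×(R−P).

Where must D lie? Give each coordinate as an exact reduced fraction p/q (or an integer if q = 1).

D = (36, -8)

1. D_x = 36  [line 4/3·x + -17/3·y + -280/3 = 0 ∩ |DA|² = 2500]
2. D_y = -8  [line 4/3·x + -17/3·y + -280/3 = 0 ∩ |DA|² = 2500]
   → D = (36, -8)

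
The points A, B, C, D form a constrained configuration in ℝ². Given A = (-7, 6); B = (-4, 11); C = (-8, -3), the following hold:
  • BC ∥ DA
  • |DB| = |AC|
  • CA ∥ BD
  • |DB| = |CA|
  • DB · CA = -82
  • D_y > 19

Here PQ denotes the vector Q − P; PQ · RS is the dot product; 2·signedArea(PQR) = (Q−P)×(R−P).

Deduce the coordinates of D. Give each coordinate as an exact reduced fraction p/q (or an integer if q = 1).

D = (-3, 20)

1. D_x = -3  [BC ∥ DA ∩ CA ∥ BD]
2. D_y = 20  [BC ∥ DA ∩ CA ∥ BD]
   → D = (-3, 20)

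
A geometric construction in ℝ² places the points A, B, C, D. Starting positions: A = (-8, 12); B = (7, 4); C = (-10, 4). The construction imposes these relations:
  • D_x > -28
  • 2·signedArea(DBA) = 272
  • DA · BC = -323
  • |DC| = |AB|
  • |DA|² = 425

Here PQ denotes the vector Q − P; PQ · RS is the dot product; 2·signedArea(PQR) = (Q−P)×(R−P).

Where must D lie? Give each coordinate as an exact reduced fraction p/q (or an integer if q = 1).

1. D_x = -27  [DA · BC = -323 ∩ 2·signedArea(DBA) = 272]
2. D_y = 4  [DA · BC = -323 ∩ 2·signedArea(DBA) = 272]
   → D = (-27, 4)

D = (-27, 4)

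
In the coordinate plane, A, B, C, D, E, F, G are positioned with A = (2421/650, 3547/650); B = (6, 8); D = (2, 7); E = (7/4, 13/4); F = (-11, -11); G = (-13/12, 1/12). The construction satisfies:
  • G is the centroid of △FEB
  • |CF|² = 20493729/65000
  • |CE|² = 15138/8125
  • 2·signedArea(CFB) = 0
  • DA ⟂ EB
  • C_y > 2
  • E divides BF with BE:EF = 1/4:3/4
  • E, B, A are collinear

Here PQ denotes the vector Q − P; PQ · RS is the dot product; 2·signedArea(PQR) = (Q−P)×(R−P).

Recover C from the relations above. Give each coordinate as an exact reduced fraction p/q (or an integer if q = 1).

C = (5459/6500, 14513/6500)

1. C_x = 5459/6500  [line -19·x + 17·y + -22 = 0 ∩ |CF|² = 20493729/65000]
2. C_y = 14513/6500  [line -19·x + 17·y + -22 = 0 ∩ |CF|² = 20493729/65000]
   → C = (5459/6500, 14513/6500)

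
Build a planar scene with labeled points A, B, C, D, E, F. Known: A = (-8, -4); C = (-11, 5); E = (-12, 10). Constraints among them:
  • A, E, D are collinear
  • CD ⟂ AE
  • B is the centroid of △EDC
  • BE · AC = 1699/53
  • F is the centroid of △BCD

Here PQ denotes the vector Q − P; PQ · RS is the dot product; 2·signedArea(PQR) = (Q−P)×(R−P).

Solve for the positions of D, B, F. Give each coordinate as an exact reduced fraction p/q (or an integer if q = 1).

B = (-1781/159, 1066/159)
D = (-562/53, 271/53)
F = (-5216/477, 2674/477)

1. D_x = -562/53  [A, E, D are collinear ∩ CD ⟂ AE]
2. D_y = 271/53  [A, E, D are collinear ∩ CD ⟂ AE]
   → D = (-562/53, 271/53)
3. B_x = -1781/159  [B is the centroid of △EDC]
4. B_y = 1066/159  [B is the centroid of △EDC]
   → B = (-1781/159, 1066/159)
5. F_x = -5216/477  [F is the centroid of △BCD]
6. F_y = 2674/477  [F is the centroid of △BCD]
   → F = (-5216/477, 2674/477)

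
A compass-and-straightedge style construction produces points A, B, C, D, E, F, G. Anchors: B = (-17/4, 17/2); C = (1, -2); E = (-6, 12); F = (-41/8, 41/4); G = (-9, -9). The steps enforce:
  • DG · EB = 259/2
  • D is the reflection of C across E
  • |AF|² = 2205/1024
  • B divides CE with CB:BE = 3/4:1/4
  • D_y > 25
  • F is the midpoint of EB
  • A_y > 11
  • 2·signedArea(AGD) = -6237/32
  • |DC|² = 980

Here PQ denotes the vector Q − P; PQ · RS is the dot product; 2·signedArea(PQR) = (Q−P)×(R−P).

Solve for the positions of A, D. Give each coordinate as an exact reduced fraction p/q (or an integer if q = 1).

A = (-185/32, 185/16)
D = (-13, 26)

1. D_x = -13  [D is the reflection of C across E]
2. D_y = 26  [D is the reflection of C across E]
   → D = (-13, 26)
3. A_x = -185/32  [line -35·x + -4·y + -4995/32 = 0 ∩ |AF|² = 2205/1024]
4. A_y = 185/16  [line -35·x + -4·y + -4995/32 = 0 ∩ |AF|² = 2205/1024]
   → A = (-185/32, 185/16)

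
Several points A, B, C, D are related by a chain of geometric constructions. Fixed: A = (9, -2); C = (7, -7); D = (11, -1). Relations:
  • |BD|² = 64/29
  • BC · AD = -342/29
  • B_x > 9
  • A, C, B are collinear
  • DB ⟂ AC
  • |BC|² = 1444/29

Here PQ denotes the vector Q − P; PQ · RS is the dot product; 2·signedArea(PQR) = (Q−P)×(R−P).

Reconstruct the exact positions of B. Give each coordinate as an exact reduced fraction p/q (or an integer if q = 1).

B = (279/29, -13/29)

1. B_x = 279/29  [A, C, B are collinear ∩ DB ⟂ AC]
2. B_y = -13/29  [A, C, B are collinear ∩ DB ⟂ AC]
   → B = (279/29, -13/29)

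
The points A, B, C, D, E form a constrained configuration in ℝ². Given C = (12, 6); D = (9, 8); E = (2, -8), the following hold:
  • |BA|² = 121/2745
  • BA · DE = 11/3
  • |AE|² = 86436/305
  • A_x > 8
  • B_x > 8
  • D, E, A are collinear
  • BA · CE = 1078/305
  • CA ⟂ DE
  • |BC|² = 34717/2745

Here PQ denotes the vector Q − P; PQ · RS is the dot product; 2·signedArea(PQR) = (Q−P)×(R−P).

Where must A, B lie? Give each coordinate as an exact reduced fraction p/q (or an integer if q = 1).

A = (2668/305, 2264/305)
B = (8081/915, 6968/915)

1. A_x = 2668/305  [D, E, A are collinear ∩ CA ⟂ DE]
2. A_y = 2264/305  [D, E, A are collinear ∩ CA ⟂ DE]
   → A = (2668/305, 2264/305)
3. B_x = 8081/915  [BA · DE = 11/3 ∩ BA · CE = 1078/305]
4. B_y = 6968/915  [BA · DE = 11/3 ∩ BA · CE = 1078/305]
   → B = (8081/915, 6968/915)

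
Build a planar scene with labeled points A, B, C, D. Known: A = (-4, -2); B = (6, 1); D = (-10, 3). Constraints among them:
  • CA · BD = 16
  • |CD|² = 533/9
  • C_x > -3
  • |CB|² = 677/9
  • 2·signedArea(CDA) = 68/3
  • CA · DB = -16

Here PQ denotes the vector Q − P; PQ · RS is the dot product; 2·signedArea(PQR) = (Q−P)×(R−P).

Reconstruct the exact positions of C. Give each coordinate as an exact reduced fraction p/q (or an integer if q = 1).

1. C_x = -8/3  [2·signedArea(CDA) = 68/3 ∩ CA · DB = -16]
2. C_y = 2/3  [2·signedArea(CDA) = 68/3 ∩ CA · DB = -16]
   → C = (-8/3, 2/3)

C = (-8/3, 2/3)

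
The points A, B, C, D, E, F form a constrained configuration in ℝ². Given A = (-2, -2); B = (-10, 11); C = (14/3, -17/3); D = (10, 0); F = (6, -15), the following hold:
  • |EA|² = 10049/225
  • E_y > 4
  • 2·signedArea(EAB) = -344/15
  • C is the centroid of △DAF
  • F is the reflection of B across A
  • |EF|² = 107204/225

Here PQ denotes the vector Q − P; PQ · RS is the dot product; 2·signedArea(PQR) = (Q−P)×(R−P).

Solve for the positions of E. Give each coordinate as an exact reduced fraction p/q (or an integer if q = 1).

1. E_x = -62/15  [line -13·x + -8·y + -286/15 = 0 ∩ |EA|² = 10049/225]
2. E_y = 13/3  [line -13·x + -8·y + -286/15 = 0 ∩ |EA|² = 10049/225]
   → E = (-62/15, 13/3)

E = (-62/15, 13/3)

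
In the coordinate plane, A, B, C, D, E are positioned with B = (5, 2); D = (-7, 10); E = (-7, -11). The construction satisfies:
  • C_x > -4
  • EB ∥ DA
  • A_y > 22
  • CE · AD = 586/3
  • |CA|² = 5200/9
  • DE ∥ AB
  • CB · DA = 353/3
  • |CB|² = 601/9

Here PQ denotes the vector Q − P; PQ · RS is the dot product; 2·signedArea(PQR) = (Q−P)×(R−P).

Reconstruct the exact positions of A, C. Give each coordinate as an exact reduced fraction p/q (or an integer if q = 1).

A = (5, 23)
C = (-3, 1/3)

1. A_x = 5  [DE ∥ AB ∩ EB ∥ DA]
2. A_y = 23  [DE ∥ AB ∩ EB ∥ DA]
   → A = (5, 23)
3. C_x = -3  [line -12·x + -13·y + -95/3 = 0 ∩ |CA|² = 5200/9]
4. C_y = 1/3  [line -12·x + -13·y + -95/3 = 0 ∩ |CA|² = 5200/9]
   → C = (-3, 1/3)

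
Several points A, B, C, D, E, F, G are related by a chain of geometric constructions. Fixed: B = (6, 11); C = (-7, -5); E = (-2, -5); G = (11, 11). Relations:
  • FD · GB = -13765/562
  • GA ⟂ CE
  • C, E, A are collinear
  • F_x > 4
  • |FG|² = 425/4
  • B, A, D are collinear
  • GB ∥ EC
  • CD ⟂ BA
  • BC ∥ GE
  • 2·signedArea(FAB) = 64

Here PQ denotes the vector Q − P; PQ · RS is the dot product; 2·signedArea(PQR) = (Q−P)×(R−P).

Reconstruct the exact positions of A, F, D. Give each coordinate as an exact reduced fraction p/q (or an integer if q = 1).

A = (11, -5)
D = (2641/281, 35/281)
F = (9/2, 3)

1. A_x = 11  [C, E, A are collinear ∩ GA ⟂ CE]
2. A_y = -5  [C, E, A are collinear ∩ GA ⟂ CE]
   → A = (11, -5)
3. F_x = 9/2  [line -16·x + -5·y + 87 = 0 ∩ |FG|² = 425/4]
4. F_y = 3  [line -16·x + -5·y + 87 = 0 ∩ |FG|² = 425/4]
   → F = (9/2, 3)
5. D_x = 2641/281  [B, A, D are collinear ∩ CD ⟂ BA]
6. D_y = 35/281  [B, A, D are collinear ∩ CD ⟂ BA]
   → D = (2641/281, 35/281)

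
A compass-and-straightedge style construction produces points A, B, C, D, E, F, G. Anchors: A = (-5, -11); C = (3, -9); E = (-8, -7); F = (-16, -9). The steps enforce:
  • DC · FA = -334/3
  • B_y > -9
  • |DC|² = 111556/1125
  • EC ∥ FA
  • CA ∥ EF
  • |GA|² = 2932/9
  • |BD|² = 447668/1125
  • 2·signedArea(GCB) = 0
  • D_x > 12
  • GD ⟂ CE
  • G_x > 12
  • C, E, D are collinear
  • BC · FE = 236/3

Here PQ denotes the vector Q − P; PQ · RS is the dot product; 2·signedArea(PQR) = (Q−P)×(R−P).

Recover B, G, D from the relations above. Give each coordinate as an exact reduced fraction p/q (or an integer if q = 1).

1. D_x = 4799/375  [C, E, D are collinear ∩ DC · FA = -334/3]
2. D_y = -4043/375  [C, E, D are collinear ∩ DC · FA = -334/3]
   → D = (4799/375, -4043/375)
3. B_x = -7  [line -8·x + -2·y + -218/3 = 0 ∩ |BD|² = 447668/1125]
4. B_y = -25/3  [line -8·x + -2·y + -218/3 = 0 ∩ |BD|² = 447668/1125]
   → B = (-7, -25/3)
5. G_x = 13  [2·signedArea(GCB) = 0 ∩ GD ⟂ CE]
6. G_y = -29/3  [2·signedArea(GCB) = 0 ∩ GD ⟂ CE]
   → G = (13, -29/3)

B = (-7, -25/3)
D = (4799/375, -4043/375)
G = (13, -29/3)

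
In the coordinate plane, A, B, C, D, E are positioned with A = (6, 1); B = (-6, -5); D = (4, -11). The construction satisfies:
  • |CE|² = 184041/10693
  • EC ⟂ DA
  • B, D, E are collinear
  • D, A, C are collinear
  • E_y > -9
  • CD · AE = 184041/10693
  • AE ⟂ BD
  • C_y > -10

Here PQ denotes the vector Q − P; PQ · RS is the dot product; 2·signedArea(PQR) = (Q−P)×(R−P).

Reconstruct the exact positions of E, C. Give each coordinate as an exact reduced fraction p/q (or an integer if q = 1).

C = (2685/629, -5905/629)
E = (3/17, -148/17)

1. E_x = 3/17  [B, D, E are collinear ∩ AE ⟂ BD]
2. E_y = -148/17  [B, D, E are collinear ∩ AE ⟂ BD]
   → E = (3/17, -148/17)
3. C_x = 2685/629  [D, A, C are collinear ∩ EC ⟂ DA]
4. C_y = -5905/629  [D, A, C are collinear ∩ EC ⟂ DA]
   → C = (2685/629, -5905/629)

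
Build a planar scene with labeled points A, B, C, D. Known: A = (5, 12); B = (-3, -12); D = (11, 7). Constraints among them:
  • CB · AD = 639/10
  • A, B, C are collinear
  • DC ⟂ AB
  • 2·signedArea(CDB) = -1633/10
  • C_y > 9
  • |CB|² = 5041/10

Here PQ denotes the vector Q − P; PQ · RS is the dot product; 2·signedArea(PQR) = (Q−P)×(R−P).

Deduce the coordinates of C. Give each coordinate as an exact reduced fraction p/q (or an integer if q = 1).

1. C_x = 41/10  [A, B, C are collinear ∩ DC ⟂ AB]
2. C_y = 93/10  [A, B, C are collinear ∩ DC ⟂ AB]
   → C = (41/10, 93/10)

C = (41/10, 93/10)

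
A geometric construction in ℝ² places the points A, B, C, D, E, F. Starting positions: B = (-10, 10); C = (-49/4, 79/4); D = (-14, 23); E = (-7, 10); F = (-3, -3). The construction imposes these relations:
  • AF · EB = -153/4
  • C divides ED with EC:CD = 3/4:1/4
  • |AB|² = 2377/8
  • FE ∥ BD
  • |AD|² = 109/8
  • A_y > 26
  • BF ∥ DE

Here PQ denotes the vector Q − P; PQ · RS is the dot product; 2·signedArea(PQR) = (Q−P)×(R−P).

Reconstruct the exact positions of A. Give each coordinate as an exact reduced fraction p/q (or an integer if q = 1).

1. A_x = -63/4  [AF · EB = -153/4]
2. A_y = 105/4  [|AB|² = 2377/8]
   → A = (-63/4, 105/4)

A = (-63/4, 105/4)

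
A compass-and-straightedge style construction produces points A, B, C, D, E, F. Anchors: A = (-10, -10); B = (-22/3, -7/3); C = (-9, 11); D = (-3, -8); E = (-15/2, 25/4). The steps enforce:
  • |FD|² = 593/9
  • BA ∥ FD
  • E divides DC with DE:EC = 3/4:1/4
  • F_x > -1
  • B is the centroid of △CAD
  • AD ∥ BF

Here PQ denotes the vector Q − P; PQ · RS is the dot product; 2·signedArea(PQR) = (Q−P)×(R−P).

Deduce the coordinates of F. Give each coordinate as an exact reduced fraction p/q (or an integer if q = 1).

F = (-1/3, -1/3)

1. F_x = -1/3  [BA ∥ FD ∩ AD ∥ BF]
2. F_y = -1/3  [BA ∥ FD ∩ AD ∥ BF]
   → F = (-1/3, -1/3)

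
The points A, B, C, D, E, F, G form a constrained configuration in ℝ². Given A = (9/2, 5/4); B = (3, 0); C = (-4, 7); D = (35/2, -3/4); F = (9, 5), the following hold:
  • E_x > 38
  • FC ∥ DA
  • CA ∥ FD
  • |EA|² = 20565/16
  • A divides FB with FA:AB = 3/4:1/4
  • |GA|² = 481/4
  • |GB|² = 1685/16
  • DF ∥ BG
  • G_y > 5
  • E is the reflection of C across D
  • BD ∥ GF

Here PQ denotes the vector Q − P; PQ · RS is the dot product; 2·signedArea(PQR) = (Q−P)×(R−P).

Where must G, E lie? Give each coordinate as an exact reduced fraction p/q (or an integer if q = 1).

1. G_x = -11/2  [BD ∥ GF ∩ DF ∥ BG]
2. G_y = 23/4  [BD ∥ GF ∩ DF ∥ BG]
   → G = (-11/2, 23/4)
3. E_x = 39  [E is the reflection of C across D]
4. E_y = -17/2  [E is the reflection of C across D]
   → E = (39, -17/2)

E = (39, -17/2)
G = (-11/2, 23/4)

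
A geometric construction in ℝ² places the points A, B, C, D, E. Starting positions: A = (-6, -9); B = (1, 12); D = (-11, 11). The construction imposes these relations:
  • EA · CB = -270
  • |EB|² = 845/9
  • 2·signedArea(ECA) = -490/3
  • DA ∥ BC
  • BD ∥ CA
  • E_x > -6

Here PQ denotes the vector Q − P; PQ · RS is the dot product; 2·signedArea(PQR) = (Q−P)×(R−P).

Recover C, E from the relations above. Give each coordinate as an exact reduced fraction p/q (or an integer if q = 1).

1. C_x = 6  [BD ∥ CA ∩ DA ∥ BC]
2. C_y = -8  [BD ∥ CA ∩ DA ∥ BC]
   → C = (6, -8)
3. E_x = -16/3  [2·signedArea(ECA) = -490/3 ∩ EA · CB = -270]
4. E_y = 14/3  [2·signedArea(ECA) = -490/3 ∩ EA · CB = -270]
   → E = (-16/3, 14/3)

C = (6, -8)
E = (-16/3, 14/3)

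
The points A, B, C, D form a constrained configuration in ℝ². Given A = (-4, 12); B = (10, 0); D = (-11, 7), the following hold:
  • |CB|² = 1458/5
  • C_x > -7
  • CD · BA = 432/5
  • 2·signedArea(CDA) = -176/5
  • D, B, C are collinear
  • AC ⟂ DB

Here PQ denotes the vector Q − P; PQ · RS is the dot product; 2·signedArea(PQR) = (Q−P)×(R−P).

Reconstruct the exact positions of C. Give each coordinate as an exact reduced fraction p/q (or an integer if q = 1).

1. C_x = -31/5  [D, B, C are collinear ∩ AC ⟂ DB]
2. C_y = 27/5  [D, B, C are collinear ∩ AC ⟂ DB]
   → C = (-31/5, 27/5)

C = (-31/5, 27/5)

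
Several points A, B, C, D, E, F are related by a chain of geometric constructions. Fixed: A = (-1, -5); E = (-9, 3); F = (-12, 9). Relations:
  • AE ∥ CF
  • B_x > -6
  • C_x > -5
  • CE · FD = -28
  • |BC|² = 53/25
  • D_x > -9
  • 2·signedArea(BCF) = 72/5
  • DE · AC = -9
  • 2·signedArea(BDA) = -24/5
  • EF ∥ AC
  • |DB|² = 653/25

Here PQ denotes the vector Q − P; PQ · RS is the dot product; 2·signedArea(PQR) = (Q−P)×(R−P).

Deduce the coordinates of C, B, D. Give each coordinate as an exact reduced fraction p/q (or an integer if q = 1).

B = (-27/5, 3/5)
C = (-4, 1)
D = (-8, 5)

1. C_x = -4  [AE ∥ CF ∩ EF ∥ AC]
2. C_y = 1  [AE ∥ CF ∩ EF ∥ AC]
   → C = (-4, 1)
3. D_x = -8  [DE · AC = -9 ∩ CE · FD = -28]
4. D_y = 5  [DE · AC = -9 ∩ CE · FD = -28]
   → D = (-8, 5)
5. B_x = -27/5  [2·signedArea(BCF) = 72/5 ∩ 2·signedArea(BDA) = -24/5]
6. B_y = 3/5  [2·signedArea(BCF) = 72/5 ∩ 2·signedArea(BDA) = -24/5]
   → B = (-27/5, 3/5)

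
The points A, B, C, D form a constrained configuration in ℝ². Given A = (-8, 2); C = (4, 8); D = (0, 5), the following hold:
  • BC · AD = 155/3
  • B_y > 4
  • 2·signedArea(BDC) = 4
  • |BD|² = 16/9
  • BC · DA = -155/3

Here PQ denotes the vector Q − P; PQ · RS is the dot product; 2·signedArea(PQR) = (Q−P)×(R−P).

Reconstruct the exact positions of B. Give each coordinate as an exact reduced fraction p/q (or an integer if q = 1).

1. B_x = -4/3  [BC · AD = 155/3 ∩ 2·signedArea(BDC) = 4]
2. B_y = 5  [BC · AD = 155/3 ∩ 2·signedArea(BDC) = 4]
   → B = (-4/3, 5)

B = (-4/3, 5)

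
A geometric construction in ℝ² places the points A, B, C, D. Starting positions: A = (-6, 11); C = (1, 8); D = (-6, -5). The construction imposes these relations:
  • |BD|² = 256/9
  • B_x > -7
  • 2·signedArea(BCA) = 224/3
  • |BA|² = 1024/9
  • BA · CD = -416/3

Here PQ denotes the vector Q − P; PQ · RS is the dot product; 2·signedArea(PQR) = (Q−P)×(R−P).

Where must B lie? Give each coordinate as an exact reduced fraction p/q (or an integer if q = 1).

1. B_x = -6  [2·signedArea(BCA) = 224/3 ∩ BA · CD = -416/3]
2. B_y = 1/3  [2·signedArea(BCA) = 224/3 ∩ BA · CD = -416/3]
   → B = (-6, 1/3)

B = (-6, 1/3)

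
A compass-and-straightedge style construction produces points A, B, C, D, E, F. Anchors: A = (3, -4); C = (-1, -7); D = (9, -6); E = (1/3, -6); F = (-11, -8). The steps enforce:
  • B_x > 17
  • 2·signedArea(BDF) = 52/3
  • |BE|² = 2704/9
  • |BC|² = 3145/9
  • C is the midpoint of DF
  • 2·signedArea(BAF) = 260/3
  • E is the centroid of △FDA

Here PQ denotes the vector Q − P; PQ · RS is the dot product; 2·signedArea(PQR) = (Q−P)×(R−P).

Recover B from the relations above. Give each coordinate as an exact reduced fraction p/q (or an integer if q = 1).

1. B_x = 53/3  [2·signedArea(BDF) = 52/3 ∩ 2·signedArea(BAF) = 260/3]
2. B_y = -6  [2·signedArea(BDF) = 52/3 ∩ 2·signedArea(BAF) = 260/3]
   → B = (53/3, -6)

B = (53/3, -6)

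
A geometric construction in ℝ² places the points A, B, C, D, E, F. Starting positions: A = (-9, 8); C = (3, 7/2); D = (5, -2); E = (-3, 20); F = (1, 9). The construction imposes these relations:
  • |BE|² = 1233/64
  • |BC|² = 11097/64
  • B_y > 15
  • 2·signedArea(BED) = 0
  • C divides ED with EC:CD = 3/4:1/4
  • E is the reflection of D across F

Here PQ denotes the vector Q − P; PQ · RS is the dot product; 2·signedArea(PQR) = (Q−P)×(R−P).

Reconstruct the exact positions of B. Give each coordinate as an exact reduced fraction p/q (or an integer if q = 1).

1. B_x = -3/2  [line 22·x + 8·y + -94 = 0 ∩ |BC|² = 11097/64]
2. B_y = 127/8  [line 22·x + 8·y + -94 = 0 ∩ |BC|² = 11097/64]
   → B = (-3/2, 127/8)

B = (-3/2, 127/8)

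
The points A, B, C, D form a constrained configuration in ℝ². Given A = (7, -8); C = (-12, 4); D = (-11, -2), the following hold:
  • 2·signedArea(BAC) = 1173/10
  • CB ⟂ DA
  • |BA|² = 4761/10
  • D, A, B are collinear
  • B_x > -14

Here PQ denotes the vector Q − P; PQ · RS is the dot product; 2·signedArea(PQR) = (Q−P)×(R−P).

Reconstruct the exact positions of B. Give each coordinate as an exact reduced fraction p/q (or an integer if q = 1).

1. B_x = -137/10  [D, A, B are collinear ∩ CB ⟂ DA]
2. B_y = -11/10  [D, A, B are collinear ∩ CB ⟂ DA]
   → B = (-137/10, -11/10)

B = (-137/10, -11/10)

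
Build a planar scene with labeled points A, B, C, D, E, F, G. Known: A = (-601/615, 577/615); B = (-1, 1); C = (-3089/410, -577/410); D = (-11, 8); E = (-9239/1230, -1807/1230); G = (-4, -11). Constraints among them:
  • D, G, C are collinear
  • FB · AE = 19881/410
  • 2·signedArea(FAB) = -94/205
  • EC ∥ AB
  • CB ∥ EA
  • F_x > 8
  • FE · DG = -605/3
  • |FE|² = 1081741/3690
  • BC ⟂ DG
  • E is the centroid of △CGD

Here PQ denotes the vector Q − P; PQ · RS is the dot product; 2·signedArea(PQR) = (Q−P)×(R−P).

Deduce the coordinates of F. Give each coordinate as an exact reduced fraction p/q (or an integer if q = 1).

1. F_x = 9  [FB · AE = 19881/410 ∩ FE · DG = -605/3]
2. F_y = -6  [FB · AE = 19881/410 ∩ FE · DG = -605/3]
   → F = (9, -6)

F = (9, -6)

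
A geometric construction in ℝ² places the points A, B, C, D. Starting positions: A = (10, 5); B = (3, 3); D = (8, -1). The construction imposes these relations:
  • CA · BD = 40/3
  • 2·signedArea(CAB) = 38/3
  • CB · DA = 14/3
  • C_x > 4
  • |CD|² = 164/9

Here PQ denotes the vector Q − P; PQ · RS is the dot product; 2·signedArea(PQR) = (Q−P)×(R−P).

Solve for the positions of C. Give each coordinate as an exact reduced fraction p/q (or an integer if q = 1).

C = (14/3, 5/3)

1. C_x = 14/3  [2·signedArea(CAB) = 38/3 ∩ CB · DA = 14/3]
2. C_y = 5/3  [2·signedArea(CAB) = 38/3 ∩ CB · DA = 14/3]
   → C = (14/3, 5/3)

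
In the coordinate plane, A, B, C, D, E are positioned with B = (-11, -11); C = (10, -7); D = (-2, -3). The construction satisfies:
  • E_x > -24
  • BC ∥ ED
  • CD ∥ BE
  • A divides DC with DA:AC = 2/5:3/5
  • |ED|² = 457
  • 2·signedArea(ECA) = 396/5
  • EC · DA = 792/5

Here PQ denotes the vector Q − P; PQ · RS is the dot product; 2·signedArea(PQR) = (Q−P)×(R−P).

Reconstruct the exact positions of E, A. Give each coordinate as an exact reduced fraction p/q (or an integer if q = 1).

1. E_x = -23  [BC ∥ ED ∩ CD ∥ BE]
2. E_y = -7  [BC ∥ ED ∩ CD ∥ BE]
   → E = (-23, -7)
3. A_x = 14/5  [A divides DC with DA:AC = 2/5:3/5]
4. A_y = -23/5  [A divides DC with DA:AC = 2/5:3/5]
   → A = (14/5, -23/5)

A = (14/5, -23/5)
E = (-23, -7)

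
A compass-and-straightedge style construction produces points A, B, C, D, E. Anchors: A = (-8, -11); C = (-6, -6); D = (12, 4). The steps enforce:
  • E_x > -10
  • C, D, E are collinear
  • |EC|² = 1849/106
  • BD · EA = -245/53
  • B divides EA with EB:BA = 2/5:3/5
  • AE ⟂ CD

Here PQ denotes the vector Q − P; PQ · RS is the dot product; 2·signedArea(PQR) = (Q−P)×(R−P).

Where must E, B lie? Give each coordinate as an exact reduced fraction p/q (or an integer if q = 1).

1. E_x = -1023/106  [C, D, E are collinear ∩ AE ⟂ CD]
2. E_y = -851/106  [C, D, E are collinear ∩ AE ⟂ CD]
   → E = (-1023/106, -851/106)
3. B_x = -953/106  [B divides EA with EB:BA = 2/5:3/5]
4. B_y = -977/106  [B divides EA with EB:BA = 2/5:3/5]
   → B = (-953/106, -977/106)

B = (-953/106, -977/106)
E = (-1023/106, -851/106)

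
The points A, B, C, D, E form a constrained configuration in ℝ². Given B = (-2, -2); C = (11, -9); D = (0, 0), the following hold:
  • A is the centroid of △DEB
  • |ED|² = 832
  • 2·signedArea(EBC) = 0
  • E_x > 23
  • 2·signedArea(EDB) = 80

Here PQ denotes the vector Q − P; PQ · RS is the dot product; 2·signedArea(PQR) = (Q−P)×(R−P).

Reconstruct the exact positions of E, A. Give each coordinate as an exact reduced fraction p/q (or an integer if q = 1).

1. E_x = 24  [2·signedArea(EBC) = 0 ∩ 2·signedArea(EDB) = 80]
2. E_y = -16  [2·signedArea(EBC) = 0 ∩ 2·signedArea(EDB) = 80]
   → E = (24, -16)
3. A_x = 22/3  [A is the centroid of △DEB]
4. A_y = -6  [A is the centroid of △DEB]
   → A = (22/3, -6)

A = (22/3, -6)
E = (24, -16)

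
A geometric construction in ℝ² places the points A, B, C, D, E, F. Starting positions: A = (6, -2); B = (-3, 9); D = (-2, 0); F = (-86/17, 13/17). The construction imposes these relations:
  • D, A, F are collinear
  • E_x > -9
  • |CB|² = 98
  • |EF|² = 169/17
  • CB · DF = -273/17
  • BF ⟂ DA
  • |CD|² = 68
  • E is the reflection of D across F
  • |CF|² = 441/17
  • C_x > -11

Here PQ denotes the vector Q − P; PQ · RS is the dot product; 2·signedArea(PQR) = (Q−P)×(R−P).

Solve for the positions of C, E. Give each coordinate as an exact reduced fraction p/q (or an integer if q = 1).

1. C_x = -10  [line 52/17·x + -13/17·y + 546/17 = 0 ∩ |CD|² = 68]
2. C_y = 2  [line 52/17·x + -13/17·y + 546/17 = 0 ∩ |CD|² = 68]
   → C = (-10, 2)
3. E_x = -138/17  [E is the reflection of D across F]
4. E_y = 26/17  [E is the reflection of D across F]
   → E = (-138/17, 26/17)

C = (-10, 2)
E = (-138/17, 26/17)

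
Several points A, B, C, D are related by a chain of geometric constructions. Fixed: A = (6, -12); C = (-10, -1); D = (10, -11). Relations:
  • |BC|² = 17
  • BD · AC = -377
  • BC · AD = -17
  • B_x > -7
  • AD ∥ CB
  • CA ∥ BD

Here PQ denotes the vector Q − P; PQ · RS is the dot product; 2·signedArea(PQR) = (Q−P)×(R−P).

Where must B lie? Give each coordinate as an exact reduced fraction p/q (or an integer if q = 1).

B = (-6, 0)

1. B_x = -6  [CA ∥ BD ∩ AD ∥ CB]
2. B_y = 0  [CA ∥ BD ∩ AD ∥ CB]
   → B = (-6, 0)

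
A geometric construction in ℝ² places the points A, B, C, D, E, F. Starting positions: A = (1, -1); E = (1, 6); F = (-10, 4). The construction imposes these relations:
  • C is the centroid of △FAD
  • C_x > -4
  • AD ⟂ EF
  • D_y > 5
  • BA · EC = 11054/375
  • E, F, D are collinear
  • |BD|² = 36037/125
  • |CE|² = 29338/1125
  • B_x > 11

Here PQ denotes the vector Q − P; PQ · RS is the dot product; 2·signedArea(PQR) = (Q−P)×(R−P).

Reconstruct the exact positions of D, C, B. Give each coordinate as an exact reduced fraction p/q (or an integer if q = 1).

B = (12, -6)
C = (-1154/375, 1097/375)
D = (-29/125, 722/125)

1. D_x = -29/125  [E, F, D are collinear ∩ AD ⟂ EF]
2. D_y = 722/125  [E, F, D are collinear ∩ AD ⟂ EF]
   → D = (-29/125, 722/125)
3. C_x = -1154/375  [C is the centroid of △FAD]
4. C_y = 1097/375  [C is the centroid of △FAD]
   → C = (-1154/375, 1097/375)
5. B_x = 12  [line 1529/375·x + 1153/375·y + -762/25 = 0 ∩ |BD|² = 36037/125]
6. B_y = -6  [line 1529/375·x + 1153/375·y + -762/25 = 0 ∩ |BD|² = 36037/125]
   → B = (12, -6)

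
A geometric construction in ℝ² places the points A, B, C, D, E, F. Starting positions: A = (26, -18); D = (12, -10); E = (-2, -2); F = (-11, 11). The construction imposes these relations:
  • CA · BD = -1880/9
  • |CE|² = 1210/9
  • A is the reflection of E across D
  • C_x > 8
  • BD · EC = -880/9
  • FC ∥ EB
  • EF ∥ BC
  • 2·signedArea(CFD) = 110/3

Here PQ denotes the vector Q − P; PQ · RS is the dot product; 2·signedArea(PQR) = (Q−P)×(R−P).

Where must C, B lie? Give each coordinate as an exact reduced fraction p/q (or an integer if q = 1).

1. C_x = 9  [line 21·x + 23·y + -176/3 = 0 ∩ |CE|² = 1210/9]
2. C_y = -17/3  [line 21·x + 23·y + -176/3 = 0 ∩ |CE|² = 1210/9]
   → C = (9, -17/3)
3. B_x = 18  [EF ∥ BC ∩ FC ∥ EB]
4. B_y = -56/3  [EF ∥ BC ∩ FC ∥ EB]
   → B = (18, -56/3)

B = (18, -56/3)
C = (9, -17/3)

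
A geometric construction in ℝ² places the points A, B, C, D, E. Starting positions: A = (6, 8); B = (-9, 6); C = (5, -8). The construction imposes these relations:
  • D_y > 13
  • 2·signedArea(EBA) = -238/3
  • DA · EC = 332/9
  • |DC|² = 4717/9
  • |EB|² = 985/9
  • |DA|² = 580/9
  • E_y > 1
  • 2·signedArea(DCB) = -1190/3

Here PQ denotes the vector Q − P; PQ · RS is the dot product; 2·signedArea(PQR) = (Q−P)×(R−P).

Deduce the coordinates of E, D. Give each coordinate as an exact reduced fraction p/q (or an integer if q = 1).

1. E_x = 2/3  [line -2·x + 15·y + -86/3 = 0 ∩ |EB|² = 985/9]
2. E_y = 2  [line -2·x + 15·y + -86/3 = 0 ∩ |EB|² = 985/9]
   → E = (2/3, 2)
3. D_x = 34/3  [DA · EC = 332/9 ∩ 2·signedArea(DCB) = -1190/3]
4. D_y = 14  [DA · EC = 332/9 ∩ 2·signedArea(DCB) = -1190/3]
   → D = (34/3, 14)

D = (34/3, 14)
E = (2/3, 2)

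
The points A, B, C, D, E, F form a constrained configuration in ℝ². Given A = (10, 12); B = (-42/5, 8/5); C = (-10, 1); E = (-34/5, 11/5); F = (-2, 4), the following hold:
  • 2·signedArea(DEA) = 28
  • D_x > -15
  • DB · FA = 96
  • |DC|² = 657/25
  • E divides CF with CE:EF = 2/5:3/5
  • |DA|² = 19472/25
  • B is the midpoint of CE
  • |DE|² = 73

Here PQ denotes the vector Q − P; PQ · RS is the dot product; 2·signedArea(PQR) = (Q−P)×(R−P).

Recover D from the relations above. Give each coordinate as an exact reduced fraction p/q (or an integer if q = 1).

D = (-74/5, -4/5)

1. D_x = -74/5  [DB · FA = 96 ∩ 2·signedArea(DEA) = 28]
2. D_y = -4/5  [DB · FA = 96 ∩ 2·signedArea(DEA) = 28]
   → D = (-74/5, -4/5)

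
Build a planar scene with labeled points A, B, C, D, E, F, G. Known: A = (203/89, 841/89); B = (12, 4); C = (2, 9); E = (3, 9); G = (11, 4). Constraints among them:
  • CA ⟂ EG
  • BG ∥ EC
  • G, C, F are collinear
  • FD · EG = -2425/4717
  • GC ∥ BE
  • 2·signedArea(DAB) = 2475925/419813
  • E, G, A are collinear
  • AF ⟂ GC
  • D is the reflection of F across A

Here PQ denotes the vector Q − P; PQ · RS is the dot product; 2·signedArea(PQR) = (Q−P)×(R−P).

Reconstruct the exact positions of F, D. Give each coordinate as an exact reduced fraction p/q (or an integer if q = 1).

1. F_x = 19093/9434  [G, C, F are collinear ∩ AF ⟂ GC]
2. F_y = 84781/9434  [G, C, F are collinear ∩ AF ⟂ GC]
   → F = (19093/9434, 84781/9434)
3. D_x = 23943/9434  [D is the reflection of F across A]
4. D_y = 93511/9434  [D is the reflection of F across A]
   → D = (23943/9434, 93511/9434)

D = (23943/9434, 93511/9434)
F = (19093/9434, 84781/9434)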